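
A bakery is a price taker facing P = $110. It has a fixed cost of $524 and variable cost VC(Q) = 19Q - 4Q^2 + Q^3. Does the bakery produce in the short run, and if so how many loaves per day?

Variable cost is VC = 19Q - 4Q^2 + Q^3, so AVC = VC/Q = 19 - 4Q + Q^2 and MC = dTC/dQ = 19 - 8Q + 3Q^2.
AVC hits its minimum where MC = AVC, at Q = 2, giving min AVC = 19 - 4·2 + 2^2 = $15.
Because $110 ≥ $15, revenue can cover variable cost; the firm operates.
Solving P = MC: -91 - 8Q + 3Q^2 = 0 ⇒ Q = -13/3 or 7. On the upward-sloping branch, Q* = 7.
Check: AVC at Q = 7 is $40 ≤ P, so revenue covers variable cost.
Profit = P·Q − TC = 110·7 − 804 = -$34, a loss, but smaller than the $524 fixed cost the firm would lose by shutting down.

Produce at Q = 7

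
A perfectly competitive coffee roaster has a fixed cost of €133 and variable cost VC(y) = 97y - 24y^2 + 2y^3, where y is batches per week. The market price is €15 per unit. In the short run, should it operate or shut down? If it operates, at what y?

Variable cost is VC = 97y - 24y^2 + 2y^3, so AVC = VC/y = 97 - 24y + 2y^2 and MC = dTC/dy = 97 - 48y + 6y^2.
AVC is minimized where dAVC/dy = -24 + 4y = 0, at y = 6; min AVC = 97 - 24·6 + 2·6^2 = €25.
P = €15 lies below min AVC = €25; no output level covers variable cost.
Shutting down limits the loss to fixed cost, €133.

Shut down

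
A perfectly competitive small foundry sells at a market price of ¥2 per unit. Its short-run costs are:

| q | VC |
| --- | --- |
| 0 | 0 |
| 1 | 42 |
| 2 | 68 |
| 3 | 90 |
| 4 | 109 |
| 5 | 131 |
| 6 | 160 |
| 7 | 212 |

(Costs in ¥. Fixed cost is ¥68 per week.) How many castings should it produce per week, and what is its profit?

q = 0 (shut down); profit = -¥68

Profit at each row (π = 2q − TC): q=0: -68; q=1: -108; q=2: -132; q=3: -152; q=4: -169; q=5: -189; q=6: -216; q=7: -266.
Profit is highest at q = 0. Equivalently, the lowest AVC in the table is 131/5 ≈ ¥26.20 at q = 5, and P = ¥2 falls below it — price never covers variable cost, so the firm shuts down and loses only its fixed cost.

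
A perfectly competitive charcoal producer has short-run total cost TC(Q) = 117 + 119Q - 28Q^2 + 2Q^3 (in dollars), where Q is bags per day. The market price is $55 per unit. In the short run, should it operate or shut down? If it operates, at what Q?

Produce at Q = 8

Strip out fixed cost: VC = 119Q - 28Q^2 + 2Q^3. Then AVC = 119 - 28Q + 2Q^2 and MC = 119 - 56Q + 6Q^2.
AVC is minimized where dAVC/dQ = -28 + 4Q = 0, at Q = 7; min AVC = 119 - 28·7 + 2·7^2 = $21.
P = $55 exceeds min AVC = $21, so the firm stays open.
Set P = MC: 55 = 119 - 56Q + 6Q^2 → 64 - 56Q + 6Q^2 = 0. The roots are Q = 4/3 and Q = 8; the profit-maximizing output is on the rising part of MC, so Q* = 8.
Check: AVC at Q = 8 is $23 ≤ P, so revenue covers variable cost.
Profit = P·Q − TC = 55·8 − 301 = $139.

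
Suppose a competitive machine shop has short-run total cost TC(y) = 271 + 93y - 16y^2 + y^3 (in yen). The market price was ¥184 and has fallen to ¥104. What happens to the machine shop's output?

Output falls from 13 to 11

MC = 93 - 32y + 3y^2; the shutdown threshold is min AVC = ¥29 (at y = 8).
With P = ¥184 above the shutdown price, P = MC gives y = 13.
At P = ¥104 ≥ min AVC, set P = MC: y = 11. The firm stays open but cuts output.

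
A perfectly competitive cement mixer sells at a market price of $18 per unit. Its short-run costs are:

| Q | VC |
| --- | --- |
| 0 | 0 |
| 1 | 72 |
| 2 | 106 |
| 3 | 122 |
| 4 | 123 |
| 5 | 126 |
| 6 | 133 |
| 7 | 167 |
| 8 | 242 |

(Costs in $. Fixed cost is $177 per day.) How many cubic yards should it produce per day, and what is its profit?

Tabulate TR − TC: Q=0: -177; Q=1: -231; Q=2: -247; Q=3: -245; Q=4: -228; Q=5: -213; Q=6: -202; Q=7: -218; Q=8: -275.
Profit is highest at Q = 0. Equivalently, the lowest AVC in the table is 133/6 ≈ $22.17 at Q = 6, and P = $18 falls below it — price never covers variable cost, so the firm shuts down and loses only its fixed cost.

Q = 0 (shut down); profit = -$177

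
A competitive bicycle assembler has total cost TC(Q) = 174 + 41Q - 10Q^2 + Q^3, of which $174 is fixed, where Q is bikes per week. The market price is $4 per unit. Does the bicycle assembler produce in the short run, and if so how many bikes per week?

Shut down

Strip out fixed cost: VC = 41Q - 10Q^2 + Q^3. Then AVC = 41 - 10Q + Q^2 and MC = 41 - 20Q + 3Q^2.
AVC hits its minimum where MC = AVC, at Q = 5, giving min AVC = 41 - 10·5 + 5^2 = $16.
Since P = $4 < min AVC = $16, price fails to cover variable cost at any output.
The firm minimizes its loss by shutting down and losing only its fixed cost of $174.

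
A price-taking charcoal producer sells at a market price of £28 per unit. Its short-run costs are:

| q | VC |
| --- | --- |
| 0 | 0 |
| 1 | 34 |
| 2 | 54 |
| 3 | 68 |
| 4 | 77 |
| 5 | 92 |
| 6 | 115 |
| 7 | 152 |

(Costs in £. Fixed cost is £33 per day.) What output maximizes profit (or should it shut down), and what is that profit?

Tabulate TR − TC: q=0: -33; q=1: -39; q=2: -31; q=3: -17; q=4: 2; q=5: 15; q=6: 20; q=7: 11.
Profit is maximized at q = 6. AVC there is 115/6 = £19.17 ≤ P, so producing beats shutting down (which would give -£33).

q = 6; profit = £20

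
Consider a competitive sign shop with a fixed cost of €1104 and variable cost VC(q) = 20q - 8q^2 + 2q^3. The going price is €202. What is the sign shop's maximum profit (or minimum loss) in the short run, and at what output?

Profit = -€124 at q = 7

AVC = 20 - 8q + 2q^2; min AVC = €12 at q = 2. Since P = €202 ≥ min AVC, the firm produces.
MC = 20 - 16q + 6q^2. Setting P = MC and taking the root on the rising branch gives q* = 7.
TR = 202·7 = 1414. TC = 1104 + 434 = 1538. Profit = 1414 − 1538 = -€124.
That loss of €124 beats the €1104 the firm would lose by shutting down; producing recovers €980 of fixed cost.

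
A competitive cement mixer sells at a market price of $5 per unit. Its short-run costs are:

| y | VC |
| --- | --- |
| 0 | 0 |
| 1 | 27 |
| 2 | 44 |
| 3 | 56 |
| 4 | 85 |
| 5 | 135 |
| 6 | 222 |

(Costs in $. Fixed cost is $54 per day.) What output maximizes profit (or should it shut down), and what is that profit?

y = 0 (shut down); profit = -$54

Tabulate TR − TC: y=0: -54; y=1: -76; y=2: -88; y=3: -95; y=4: -119; y=5: -164; y=6: -246.
Profit is highest at y = 0. Equivalently, the lowest AVC in the table is 56/3 ≈ $18.67 at y = 3, and P = $5 falls below it — price never covers variable cost, so the firm shuts down and loses only its fixed cost.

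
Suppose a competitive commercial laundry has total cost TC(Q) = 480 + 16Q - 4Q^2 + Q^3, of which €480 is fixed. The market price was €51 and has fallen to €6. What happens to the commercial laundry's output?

MC = 16 - 8Q + 3Q^2; the shutdown threshold is min AVC = €12 (at Q = 2).
At P = €51 ≥ min AVC, set P = MC on the rising branch: Q = 5.
At P = €6 < min AVC = €12, price no longer covers variable cost at any output, so the firm shuts down: Q = 0.

Output falls from 5 to 0 (the firm shuts down)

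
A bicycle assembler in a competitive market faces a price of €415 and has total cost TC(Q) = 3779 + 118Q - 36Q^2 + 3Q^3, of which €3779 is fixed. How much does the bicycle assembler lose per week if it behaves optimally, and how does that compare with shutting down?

AVC = 118 - 36Q + 3Q^2 has its minimum €10 at Q = 6; price €415 clears that bar, so the firm operates.
With MC = 118 - 72Q + 9Q^2, P = MC on the upward-sloping part at Q* = 11.
TR = 415·11 = 4565. TC = 3779 + 935 = 4714. Profit = 4565 − 4714 = -€149.
Shutting down would mean losing the fixed cost of €3779, so operating at a loss of €149 is better by €3630.

Profit = -€149 at Q = 11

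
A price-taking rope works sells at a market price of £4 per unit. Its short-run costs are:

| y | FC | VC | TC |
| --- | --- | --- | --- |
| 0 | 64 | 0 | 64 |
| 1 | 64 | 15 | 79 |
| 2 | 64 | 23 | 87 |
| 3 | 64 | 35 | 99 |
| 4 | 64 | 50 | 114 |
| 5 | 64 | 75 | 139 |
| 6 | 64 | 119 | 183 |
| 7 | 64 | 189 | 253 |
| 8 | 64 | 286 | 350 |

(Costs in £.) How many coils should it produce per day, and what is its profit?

Compute π = P·y − TC at each output: y=0: -64; y=1: -75; y=2: -79; y=3: -87; y=4: -98; y=5: -119; y=6: -159; y=7: -225; y=8: -318.
Profit is highest at y = 0. Equivalently, the lowest AVC in the table is 23/2 ≈ £11.50 at y = 2, and P = £4 falls below it — price never covers variable cost, so the firm shuts down and loses only its fixed cost.

y = 0 (shut down); profit = -£64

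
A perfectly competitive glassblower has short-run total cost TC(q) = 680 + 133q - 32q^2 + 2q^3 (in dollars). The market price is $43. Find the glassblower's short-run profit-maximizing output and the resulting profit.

AVC = 133 - 32q + 2q^2; min AVC = $5 at q = 8. Since P = $43 ≥ min AVC, the firm produces.
MC = 133 - 64q + 6q^2. Setting P = MC and taking the root on the rising branch gives q* = 9.
TR = 43·9 = 387. TC = 680 + 63 = 743. Profit = 387 − 743 = -$356.
Shutting down would mean losing the fixed cost of $680, so operating at a loss of $356 is better by $324.

Profit = -$356 at q = 9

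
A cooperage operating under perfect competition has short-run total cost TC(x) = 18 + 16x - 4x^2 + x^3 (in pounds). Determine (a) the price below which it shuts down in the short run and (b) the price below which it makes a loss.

Shutdown price = £12; break-even price = £19

AVC = 16 - 4x + x^2; minimized at x = 2, giving min AVC = £12. That is the shutdown price.
ATC = 18/x + 16 - 4x + x^2. Setting dATC/dx = −18/x^2 − 4 + 2x = 0 gives x = 3 (since 2·3^3 − 4·3^2 = 18).
min ATC = 18/3 + 16 − 4·3 + 3^2 = £19. That is the break-even price.
Between these two prices the firm operates at a loss; above £19 it earns a profit.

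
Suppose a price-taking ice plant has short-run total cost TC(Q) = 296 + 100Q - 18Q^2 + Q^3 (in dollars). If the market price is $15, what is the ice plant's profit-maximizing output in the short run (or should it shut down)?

From TC, MC = TC'(Q) = 100 - 36Q + 3Q^2 and AVC = VC/Q = 100 - 18Q + Q^2.
AVC is minimized where dAVC/dQ = -18 + 2Q = 0, at Q = 9; min AVC = 100 - 18·9 + 9^2 = $19.
P = $15 lies below min AVC = $19; no output level covers variable cost.
The firm minimizes its loss by shutting down and losing only its fixed cost of $296.

Shut down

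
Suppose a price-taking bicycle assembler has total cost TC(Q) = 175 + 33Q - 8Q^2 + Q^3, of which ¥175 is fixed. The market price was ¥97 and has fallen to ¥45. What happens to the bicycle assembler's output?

Output falls from 8 to 6

MC = 33 - 16Q + 3Q^2; the shutdown threshold is min AVC = ¥17 (at Q = 4).
With P = ¥97 above the shutdown price, P = MC gives Q = 8.
At P = ¥45 ≥ min AVC, set P = MC: Q = 6. The firm stays open but cuts output.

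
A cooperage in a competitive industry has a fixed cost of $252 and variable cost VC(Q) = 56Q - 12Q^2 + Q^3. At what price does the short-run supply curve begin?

$20 per unit

Short-run supply begins at min AVC. From VC = 56Q - 12Q^2 + Q^3, AVC = 56 - 12Q + Q^2.
dAVC/dQ = -12 + 2Q = 0 gives Q = 6. min AVC = 56 - 12·6 + 6^2 = 20.
The firm shuts down for any P below $20.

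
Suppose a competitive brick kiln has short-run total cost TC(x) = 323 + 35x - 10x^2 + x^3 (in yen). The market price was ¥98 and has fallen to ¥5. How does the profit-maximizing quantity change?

AVC = 35 - 10x + x^2, minimized at x = 5 where min AVC = ¥10. MC = 35 - 20x + 3x^2.
With P = ¥98 above the shutdown price, P = MC gives x = 9.
At P = ¥5 < min AVC = ¥10, price no longer covers variable cost at any output, so the firm shuts down: x = 0.

Output falls from 9 to 0 (the firm shuts down)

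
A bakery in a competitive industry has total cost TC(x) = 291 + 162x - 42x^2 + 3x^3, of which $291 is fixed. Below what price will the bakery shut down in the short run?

$15 per unit

The firm shuts down when price falls below the minimum of average variable cost. AVC = VC/x = 162 - 42x + 3x^2.
dAVC/dx = -42 + 6x = 0 gives x = 7. min AVC = 162 - 42·7 + 3·7^2 = 15.
So the shutdown price is $15.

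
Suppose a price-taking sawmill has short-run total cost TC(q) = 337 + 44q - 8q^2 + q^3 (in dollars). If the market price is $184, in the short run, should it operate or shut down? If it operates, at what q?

Produce at q = 10

From TC, MC = TC'(q) = 44 - 16q + 3q^2 and AVC = VC/q = 44 - 8q + q^2.
The AVC parabola has its vertex at q = 8/2 = 4, where AVC = 44 - 8·4 + 4^2 = $28.
Because $184 ≥ $28, revenue can cover variable cost; the firm operates.
P = MC gives -140 - 16q + 3q^2 = 0, with roots -14/3 and 10. Take the larger (rising MC): q* = 10.
Check: AVC at q = 10 is $64 ≤ P, so revenue covers variable cost.
Profit = P·q − TC = 184·10 − 977 = $863.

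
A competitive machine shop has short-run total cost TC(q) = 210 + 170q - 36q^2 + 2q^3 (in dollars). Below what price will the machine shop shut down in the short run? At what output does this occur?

The shutdown price is the minimum of AVC. VC = 170q - 36q^2 + 2q^3, so AVC = 170 - 36q + 2q^2.
dAVC/dq = -36 + 4q = 0 gives q = 9. min AVC = 170 - 36·9 + 2·9^2 = 8.
So the shutdown price is $8.

$8 per unit, at q = 9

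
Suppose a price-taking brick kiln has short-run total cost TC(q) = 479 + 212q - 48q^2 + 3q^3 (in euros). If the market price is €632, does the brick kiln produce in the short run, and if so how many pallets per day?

From TC, MC = TC'(q) = 212 - 96q + 9q^2 and AVC = VC/q = 212 - 48q + 3q^2.
AVC is minimized where dAVC/dq = -48 + 6q = 0, at q = 8; min AVC = 212 - 48·8 + 3·8^2 = €20.
P = €632 exceeds min AVC = €20, so the firm stays open.
Solving P = MC: -420 - 96q + 9q^2 = 0 ⇒ q = -10/3 or 14. On the upward-sloping branch, q* = 14.
Check: AVC at q = 14 is €128 ≤ P, so revenue covers variable cost.
Profit = P·q − TC = 632·14 − 2271 = €6577.

Produce at q = 14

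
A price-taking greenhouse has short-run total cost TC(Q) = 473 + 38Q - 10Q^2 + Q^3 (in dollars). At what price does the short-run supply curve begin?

$13 per unit

The shutdown price is the minimum of AVC. VC = 38Q - 10Q^2 + Q^3, so AVC = 38 - 10Q + Q^2.
dAVC/dQ = -10 + 2Q = 0 gives Q = 5. min AVC = 38 - 10·5 + 5^2 = 13.
For P < $13 the firm produces nothing.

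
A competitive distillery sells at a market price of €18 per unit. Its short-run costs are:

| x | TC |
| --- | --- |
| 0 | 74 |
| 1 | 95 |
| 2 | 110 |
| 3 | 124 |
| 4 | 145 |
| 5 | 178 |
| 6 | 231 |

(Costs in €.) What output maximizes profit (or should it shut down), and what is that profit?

x = 3; profit = -€70

Profit at each row (π = 18x − TC): x=0: -74; x=1: -77; x=2: -74; x=3: -70; x=4: -73; x=5: -88; x=6: -123.
Profit is maximized at x = 3. AVC there is 50/3 = €16.67 ≤ P, so producing beats shutting down (which would give -€74).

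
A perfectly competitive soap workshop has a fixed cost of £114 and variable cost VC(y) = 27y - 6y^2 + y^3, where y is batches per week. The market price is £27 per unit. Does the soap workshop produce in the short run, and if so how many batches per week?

Produce at y = 4

Variable cost is VC = 27y - 6y^2 + y^3, so AVC = VC/y = 27 - 6y + y^2 and MC = dTC/dy = 27 - 12y + 3y^2.
The AVC parabola has its vertex at y = 6/2 = 3, where AVC = 27 - 6·3 + 3^2 = £18.
P = £27 exceeds min AVC = £18, so the firm stays open.
Solving P = MC: -12y + 3y^2 = 0 ⇒ y = 0 or 4. On the upward-sloping branch, y* = 4.
Check: AVC at y = 4 is £19 ≤ P, so revenue covers variable cost.
Profit = P·y − TC = 27·4 − 190 = -£82, a loss, but smaller than the £114 fixed cost the firm would lose by shutting down.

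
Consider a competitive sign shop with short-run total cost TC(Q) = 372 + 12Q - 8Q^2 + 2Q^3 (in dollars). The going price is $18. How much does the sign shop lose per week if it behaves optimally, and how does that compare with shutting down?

AVC = 12 - 8Q + 2Q^2; min AVC = $4 at Q = 2. Since P = $18 ≥ min AVC, the firm produces.
MC = 12 - 16Q + 6Q^2. Setting P = MC and taking the root on the rising branch gives Q* = 3.
TR = 18·3 = 54. TC = 372 + 18 = 390. Profit = 54 − 390 = -$336.
That loss of $336 beats the $372 the firm would lose by shutting down; producing recovers $36 of fixed cost.

Profit = -$336 at Q = 3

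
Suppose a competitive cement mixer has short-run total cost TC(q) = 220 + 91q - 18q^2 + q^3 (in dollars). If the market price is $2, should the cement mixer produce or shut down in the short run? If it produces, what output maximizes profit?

Strip out fixed cost: VC = 91q - 18q^2 + q^3. Then AVC = 91 - 18q + q^2 and MC = 91 - 36q + 3q^2.
The AVC parabola has its vertex at q = 18/2 = 9, where AVC = 91 - 18·9 + 9^2 = $10.
Since P = $2 < min AVC = $10, price fails to cover variable cost at any output.
The firm minimizes its loss by shutting down and losing only its fixed cost of $220.

Shut down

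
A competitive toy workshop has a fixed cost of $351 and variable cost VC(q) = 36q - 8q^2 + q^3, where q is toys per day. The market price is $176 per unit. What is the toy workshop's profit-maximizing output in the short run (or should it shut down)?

Produce at q = 10

Strip out fixed cost: VC = 36q - 8q^2 + q^3. Then AVC = 36 - 8q + q^2 and MC = 36 - 16q + 3q^2.
AVC is minimized where dAVC/dq = -8 + 2q = 0, at q = 4; min AVC = 36 - 8·4 + 4^2 = $20.
Since P = $176 ≥ min AVC = $20, price covers variable cost and the firm should produce.
P = MC gives -140 - 16q + 3q^2 = 0, with roots -14/3 and 10. Take the larger (rising MC): q* = 10.
Check: AVC at q = 10 is $56 ≤ P, so revenue covers variable cost.
Profit = P·q − TC = 176·10 − 911 = $849.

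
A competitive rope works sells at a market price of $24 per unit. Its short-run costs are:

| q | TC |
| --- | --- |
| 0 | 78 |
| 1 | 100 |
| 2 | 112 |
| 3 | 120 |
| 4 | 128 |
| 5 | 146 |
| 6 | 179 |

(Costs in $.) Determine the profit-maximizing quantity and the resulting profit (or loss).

q = 5; profit = -$26

Profit at each row (π = 24q − TC): q=0: -78; q=1: -76; q=2: -64; q=3: -48; q=4: -32; q=5: -26; q=6: -35.
Profit is maximized at q = 5. AVC there is 68/5 = $13.60 ≤ P, so producing beats shutting down (which would give -$78).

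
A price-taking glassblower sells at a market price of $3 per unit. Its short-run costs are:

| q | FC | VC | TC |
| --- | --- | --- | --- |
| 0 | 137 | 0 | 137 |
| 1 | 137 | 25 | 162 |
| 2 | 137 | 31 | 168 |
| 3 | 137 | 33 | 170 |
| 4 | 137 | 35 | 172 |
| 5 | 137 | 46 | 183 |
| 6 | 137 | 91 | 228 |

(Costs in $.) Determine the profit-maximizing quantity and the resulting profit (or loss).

q = 0 (shut down); profit = -$137

Profit at each row (π = 3q − TC): q=0: -137; q=1: -159; q=2: -162; q=3: -161; q=4: -160; q=5: -168; q=6: -210.
Profit is highest at q = 0. Equivalently, the lowest AVC in the table is 35/4 ≈ $8.75 at q = 4, and P = $3 falls below it — price never covers variable cost, so the firm shuts down and loses only its fixed cost.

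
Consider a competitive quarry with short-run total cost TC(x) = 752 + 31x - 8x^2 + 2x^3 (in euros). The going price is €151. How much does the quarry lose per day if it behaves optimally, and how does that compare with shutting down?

AVC = 31 - 8x + 2x^2 has its minimum €23 at x = 2; price €151 clears that bar, so the firm operates.
MC = 31 - 16x + 6x^2. Setting P = MC and taking the root on the rising branch gives x* = 6.
TR = 151·6 = 906. TC = 752 + 330 = 1082. Profit = 906 − 1082 = -€176.
That loss of €176 beats the €752 the firm would lose by shutting down; producing recovers €576 of fixed cost.

Profit = -€176 at x = 6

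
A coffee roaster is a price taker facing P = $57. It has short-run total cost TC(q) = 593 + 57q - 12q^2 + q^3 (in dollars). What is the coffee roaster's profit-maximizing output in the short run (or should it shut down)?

Variable cost is VC = 57q - 12q^2 + q^3, so AVC = VC/q = 57 - 12q + q^2 and MC = dTC/dq = 57 - 24q + 3q^2.
AVC is minimized where dAVC/dq = -12 + 2q = 0, at q = 6; min AVC = 57 - 12·6 + 6^2 = $21.
Since P = $57 ≥ min AVC = $21, price covers variable cost and the firm should produce.
Solving P = MC: -24q + 3q^2 = 0 ⇒ q = 0 or 8. On the upward-sloping branch, q* = 8.
Check: AVC at q = 8 is $25 ≤ P, so revenue covers variable cost.
Profit = P·q − TC = 57·8 − 793 = -$337, a loss, but smaller than the $593 fixed cost the firm would lose by shutting down.

Produce at q = 8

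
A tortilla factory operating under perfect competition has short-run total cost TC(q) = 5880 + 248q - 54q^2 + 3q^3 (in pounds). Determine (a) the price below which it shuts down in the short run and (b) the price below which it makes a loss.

Shutdown price = £5; break-even price = £500

Shutdown price = min AVC. AVC = 248 - 54q + 3q^2, with vertex at q = 9 and minimum £5.
ATC = 5880/q + 248 - 54q + 3q^2. Setting dATC/dq = −5880/q^2 − 54 + 6q = 0 gives q = 14 (since 6·14^3 − 54·14^2 = 5880).
min ATC = 5880/14 + 248 − 54·14 + 3·14^2 = £500. That is the break-even price.
Between these two prices the firm operates at a loss; above £500 it earns a profit.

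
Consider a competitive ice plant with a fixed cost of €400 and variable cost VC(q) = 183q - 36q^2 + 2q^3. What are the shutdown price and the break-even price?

Shutdown price = €21; break-even price = €63

Shutdown price = min AVC. AVC = 183 - 36q + 2q^2, with vertex at q = 9 and minimum €21.
ATC = 400/q + 183 - 36q + 2q^2. Setting dATC/dq = −400/q^2 − 36 + 4q = 0 gives q = 10 (since 4·10^3 − 36·10^2 = 400).
min ATC = 400/10 + 183 − 36·10 + 2·10^2 = €63. That is the break-even price.
Between these two prices the firm operates at a loss; above €63 it earns a profit.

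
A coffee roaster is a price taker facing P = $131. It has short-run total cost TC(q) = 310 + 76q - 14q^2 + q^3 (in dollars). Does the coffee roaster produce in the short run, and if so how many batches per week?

From TC, MC = TC'(q) = 76 - 28q + 3q^2 and AVC = VC/q = 76 - 14q + q^2.
AVC hits its minimum where MC = AVC, at q = 7, giving min AVC = 76 - 14·7 + 7^2 = $27.
P = $131 exceeds min AVC = $27, so the firm stays open.
P = MC gives -55 - 28q + 3q^2 = 0, with roots -5/3 and 11. Take the larger (rising MC): q* = 11.
Check: AVC at q = 11 is $43 ≤ P, so revenue covers variable cost.
Profit = P·q − TC = 131·11 − 783 = $658.

Produce at q = 11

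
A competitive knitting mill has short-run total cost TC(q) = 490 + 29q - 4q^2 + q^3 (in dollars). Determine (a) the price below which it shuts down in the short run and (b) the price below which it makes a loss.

Shutdown price = $25; break-even price = $120

AVC = 29 - 4q + q^2; minimized at q = 2, giving min AVC = $25. That is the shutdown price.
ATC = 490/q + 29 - 4q + q^2. Setting dATC/dq = −490/q^2 − 4 + 2q = 0 gives q = 7 (since 2·7^3 − 4·7^2 = 490).
min ATC = 490/7 + 29 − 4·7 + 7^2 = $120. That is the break-even price.
For $25 ≤ P < $120 the firm produces at a loss; below $25 it shuts down.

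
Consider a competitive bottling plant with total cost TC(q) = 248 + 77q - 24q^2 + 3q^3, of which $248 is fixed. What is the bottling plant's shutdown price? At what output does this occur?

$29 per unit, at q = 4

The firm shuts down when price falls below the minimum of average variable cost. AVC = VC/q = 77 - 24q + 3q^2.
At the minimum of AVC, MC = AVC. MC = 77 - 48q + 9q^2; setting MC = AVC gives 6q^2 - 24q = 0, so q = 4. min AVC = 29.
For P < $29 the firm produces nothing.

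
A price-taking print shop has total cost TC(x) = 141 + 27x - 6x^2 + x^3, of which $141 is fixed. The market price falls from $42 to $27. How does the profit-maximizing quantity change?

Output falls from 5 to 4

AVC = 27 - 6x + x^2, minimized at x = 3 where min AVC = $18. MC = 27 - 12x + 3x^2.
With P = $42 above the shutdown price, P = MC gives x = 5.
At P = $27 ≥ min AVC, set P = MC: x = 4. The firm stays open but cuts output.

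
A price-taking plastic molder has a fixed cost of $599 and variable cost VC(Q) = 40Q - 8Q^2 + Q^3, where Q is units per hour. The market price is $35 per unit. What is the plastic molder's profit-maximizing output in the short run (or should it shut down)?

Produce at Q = 5

Variable cost is VC = 40Q - 8Q^2 + Q^3, so AVC = VC/Q = 40 - 8Q + Q^2 and MC = dTC/dQ = 40 - 16Q + 3Q^2.
AVC is minimized where dAVC/dQ = -8 + 2Q = 0, at Q = 4; min AVC = 40 - 8·4 + 4^2 = $24.
Because $35 ≥ $24, revenue can cover variable cost; the firm operates.
P = MC gives 5 - 16Q + 3Q^2 = 0, with roots 1/3 and 5. Take the larger (rising MC): Q* = 5.
Check: AVC at Q = 5 is $25 ≤ P, so revenue covers variable cost.
Profit = P·Q − TC = 35·5 − 724 = -$549, a loss, but smaller than the $599 fixed cost the firm would lose by shutting down.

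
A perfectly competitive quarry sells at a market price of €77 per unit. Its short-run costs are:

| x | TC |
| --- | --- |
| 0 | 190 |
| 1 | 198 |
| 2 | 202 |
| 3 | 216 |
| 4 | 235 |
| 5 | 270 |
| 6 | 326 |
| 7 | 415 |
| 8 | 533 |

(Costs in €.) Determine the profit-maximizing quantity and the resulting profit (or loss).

x = 6; profit = €136

Tabulate TR − TC: x=0: -190; x=1: -121; x=2: -48; x=3: 15; x=4: 73; x=5: 115; x=6: 136; x=7: 124; x=8: 83.
Profit is maximized at x = 6. AVC there is 136/6 = €22.67 ≤ P, so producing beats shutting down (which would give -€190).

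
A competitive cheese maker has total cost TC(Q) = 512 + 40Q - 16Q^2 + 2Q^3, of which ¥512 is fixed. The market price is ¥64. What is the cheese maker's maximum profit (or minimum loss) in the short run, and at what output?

AVC = 40 - 16Q + 2Q^2 has its minimum ¥8 at Q = 4; price ¥64 clears that bar, so the firm operates.
MC = 40 - 32Q + 6Q^2. Setting P = MC and taking the root on the rising branch gives Q* = 6.
TR = 64·6 = 384. TC = 512 + 96 = 608. Profit = 384 − 608 = -¥224.
Shutting down would mean losing the fixed cost of ¥512, so operating at a loss of ¥224 is better by ¥288.

Profit = -¥224 at Q = 6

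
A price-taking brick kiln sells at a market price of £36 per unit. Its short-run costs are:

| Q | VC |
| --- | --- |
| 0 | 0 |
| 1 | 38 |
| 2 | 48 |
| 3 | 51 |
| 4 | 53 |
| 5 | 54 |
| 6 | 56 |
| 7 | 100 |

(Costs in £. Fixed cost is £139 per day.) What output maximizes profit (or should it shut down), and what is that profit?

Compute π = P·Q − TC at each output: Q=0: -139; Q=1: -141; Q=2: -115; Q=3: -82; Q=4: -48; Q=5: -13; Q=6: 21; Q=7: 13.
Profit is maximized at Q = 6. AVC there is 56/6 = £9.33 ≤ P, so producing beats shutting down (which would give -£139).

Q = 6; profit = £21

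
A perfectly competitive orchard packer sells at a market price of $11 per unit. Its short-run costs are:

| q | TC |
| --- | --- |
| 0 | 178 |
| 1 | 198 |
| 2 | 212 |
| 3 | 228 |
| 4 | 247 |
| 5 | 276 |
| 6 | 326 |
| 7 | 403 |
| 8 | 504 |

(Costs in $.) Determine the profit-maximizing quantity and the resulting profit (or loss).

q = 0 (shut down); profit = -$178

Tabulate TR − TC: q=0: -178; q=1: -187; q=2: -190; q=3: -195; q=4: -203; q=5: -221; q=6: -260; q=7: -326; q=8: -416.
Profit is highest at q = 0. Equivalently, the lowest AVC in the table is 50/3 ≈ $16.67 at q = 3, and P = $11 falls below it — price never covers variable cost, so the firm shuts down and loses only its fixed cost.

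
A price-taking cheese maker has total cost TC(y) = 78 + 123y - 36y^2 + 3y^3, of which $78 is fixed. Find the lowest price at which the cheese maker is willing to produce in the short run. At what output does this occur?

$15 per unit, at y = 6

The shutdown price is the minimum of AVC. VC = 123y - 36y^2 + 3y^3, so AVC = 123 - 36y + 3y^2.
At the minimum of AVC, MC = AVC. MC = 123 - 72y + 9y^2; setting MC = AVC gives 6y^2 - 36y = 0, so y = 6. min AVC = 15.
The firm shuts down for any P below $15.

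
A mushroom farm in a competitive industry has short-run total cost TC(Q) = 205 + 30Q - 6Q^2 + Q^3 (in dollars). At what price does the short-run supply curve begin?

Short-run supply begins at min AVC. From VC = 30Q - 6Q^2 + Q^3, AVC = 30 - 6Q + Q^2.
dAVC/dQ = -6 + 2Q = 0 gives Q = 3. min AVC = 30 - 6·3 + 3^2 = 21.
So the shutdown price is $21.

$21 per unit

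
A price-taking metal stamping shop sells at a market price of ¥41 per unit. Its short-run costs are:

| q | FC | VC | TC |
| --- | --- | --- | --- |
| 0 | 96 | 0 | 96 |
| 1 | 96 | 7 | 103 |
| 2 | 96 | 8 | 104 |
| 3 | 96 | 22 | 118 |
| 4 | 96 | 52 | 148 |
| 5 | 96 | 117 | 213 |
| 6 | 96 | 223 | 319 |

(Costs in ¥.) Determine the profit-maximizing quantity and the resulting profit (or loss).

q = 4; profit = ¥16

Profit at each row (π = 41q − TC): q=0: -96; q=1: -62; q=2: -22; q=3: 5; q=4: 16; q=5: -8; q=6: -73.
Profit is maximized at q = 4. AVC there is 52/4 = ¥13 ≤ P, so producing beats shutting down (which would give -¥96).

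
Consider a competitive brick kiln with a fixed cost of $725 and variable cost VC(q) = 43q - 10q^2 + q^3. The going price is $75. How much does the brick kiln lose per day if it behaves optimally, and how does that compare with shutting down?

Profit = -$341 at q = 8

AVC = 43 - 10q + q^2; min AVC = $18 at q = 5. Since P = $75 ≥ min AVC, the firm produces.
With MC = 43 - 20q + 3q^2, P = MC on the upward-sloping part at q* = 8.
TR = 75·8 = 600. TC = 725 + 216 = 941. Profit = 600 − 941 = -$341.
That loss of $341 beats the $725 the firm would lose by shutting down; producing recovers $384 of fixed cost.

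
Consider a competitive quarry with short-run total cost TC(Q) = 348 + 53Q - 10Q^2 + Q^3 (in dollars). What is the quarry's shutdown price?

$28 per unit

The firm shuts down when price falls below the minimum of average variable cost. AVC = VC/Q = 53 - 10Q + Q^2.
At the minimum of AVC, MC = AVC. MC = 53 - 20Q + 3Q^2; setting MC = AVC gives 2Q^2 - 10Q = 0, so Q = 5. min AVC = 28.
The firm shuts down for any P below $28.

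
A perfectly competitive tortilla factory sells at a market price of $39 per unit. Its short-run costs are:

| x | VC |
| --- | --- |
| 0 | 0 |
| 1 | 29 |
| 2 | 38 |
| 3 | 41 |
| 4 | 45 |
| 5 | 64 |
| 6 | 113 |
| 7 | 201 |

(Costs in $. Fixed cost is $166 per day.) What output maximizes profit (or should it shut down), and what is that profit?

Profit at each row (π = 39x − TC): x=0: -166; x=1: -156; x=2: -126; x=3: -90; x=4: -55; x=5: -35; x=6: -45; x=7: -94.
Profit is maximized at x = 5. AVC there is 64/5 = $12.80 ≤ P, so producing beats shutting down (which would give -$166).

x = 5; profit = -$35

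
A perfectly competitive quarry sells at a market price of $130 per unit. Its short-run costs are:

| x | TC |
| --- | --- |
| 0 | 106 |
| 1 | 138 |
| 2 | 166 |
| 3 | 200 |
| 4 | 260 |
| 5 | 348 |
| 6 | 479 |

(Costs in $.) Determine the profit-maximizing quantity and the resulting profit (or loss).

Profit at each row (π = 130x − TC): x=0: -106; x=1: -8; x=2: 94; x=3: 190; x=4: 260; x=5: 302; x=6: 301.
Profit is maximized at x = 5. AVC there is 242/5 = $48.40 ≤ P, so producing beats shutting down (which would give -$106).

x = 5; profit = $302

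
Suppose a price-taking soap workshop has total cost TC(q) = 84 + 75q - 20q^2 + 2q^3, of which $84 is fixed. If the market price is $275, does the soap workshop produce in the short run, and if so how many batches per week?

Produce at q = 10

Strip out fixed cost: VC = 75q - 20q^2 + 2q^3. Then AVC = 75 - 20q + 2q^2 and MC = 75 - 40q + 6q^2.
AVC is minimized where dAVC/dq = -20 + 4q = 0, at q = 5; min AVC = 75 - 20·5 + 2·5^2 = $25.
Because $275 ≥ $25, revenue can cover variable cost; the firm operates.
Solving P = MC: -200 - 40q + 6q^2 = 0 ⇒ q = -10/3 or 10. On the upward-sloping branch, q* = 10.
Check: AVC at q = 10 is $75 ≤ P, so revenue covers variable cost.
Profit = P·q − TC = 275·10 − 834 = $1916.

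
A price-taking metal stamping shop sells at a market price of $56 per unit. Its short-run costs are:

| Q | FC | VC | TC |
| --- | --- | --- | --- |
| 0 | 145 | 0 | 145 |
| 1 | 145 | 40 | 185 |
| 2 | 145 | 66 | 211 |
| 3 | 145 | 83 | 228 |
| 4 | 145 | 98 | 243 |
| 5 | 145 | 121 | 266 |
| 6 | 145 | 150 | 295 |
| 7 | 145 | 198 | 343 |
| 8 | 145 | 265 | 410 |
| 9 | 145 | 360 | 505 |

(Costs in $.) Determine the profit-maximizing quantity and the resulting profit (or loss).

Q = 7; profit = $49

Profit at each row (π = 56Q − TC): Q=0: -145; Q=1: -129; Q=2: -99; Q=3: -60; Q=4: -19; Q=5: 14; Q=6: 41; Q=7: 49; Q=8: 38; Q=9: -1.
Profit is maximized at Q = 7. AVC there is 198/7 = $28.29 ≤ P, so producing beats shutting down (which would give -$145).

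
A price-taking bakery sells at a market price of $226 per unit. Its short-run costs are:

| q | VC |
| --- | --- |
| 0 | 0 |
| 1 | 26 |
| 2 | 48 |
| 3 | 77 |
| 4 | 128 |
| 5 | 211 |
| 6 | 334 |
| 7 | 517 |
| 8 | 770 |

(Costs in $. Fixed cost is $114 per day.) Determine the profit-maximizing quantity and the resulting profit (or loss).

Profit at each row (π = 226q − TC): q=0: -114; q=1: 86; q=2: 290; q=3: 487; q=4: 662; q=5: 805; q=6: 908; q=7: 951; q=8: 924.
Profit is maximized at q = 7. AVC there is 517/7 = $73.86 ≤ P, so producing beats shutting down (which would give -$114).

q = 7; profit = $951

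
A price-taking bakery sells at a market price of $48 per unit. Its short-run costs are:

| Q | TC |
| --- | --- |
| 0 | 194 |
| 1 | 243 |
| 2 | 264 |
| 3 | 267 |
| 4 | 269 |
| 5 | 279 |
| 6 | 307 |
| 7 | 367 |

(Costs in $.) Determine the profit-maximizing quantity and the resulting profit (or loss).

Tabulate TR − TC: Q=0: -194; Q=1: -195; Q=2: -168; Q=3: -123; Q=4: -77; Q=5: -39; Q=6: -19; Q=7: -31.
Profit is maximized at Q = 6. AVC there is 113/6 = $18.83 ≤ P, so producing beats shutting down (which would give -$194).

Q = 6; profit = -$19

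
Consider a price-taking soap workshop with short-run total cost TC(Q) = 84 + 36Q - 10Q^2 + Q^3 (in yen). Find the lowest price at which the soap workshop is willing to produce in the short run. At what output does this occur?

¥11 per unit, at Q = 5

The shutdown price is the minimum of AVC. VC = 36Q - 10Q^2 + Q^3, so AVC = 36 - 10Q + Q^2.
dAVC/dQ = -10 + 2Q = 0 gives Q = 5. min AVC = 36 - 10·5 + 5^2 = 11.
The firm shuts down for any P below ¥11.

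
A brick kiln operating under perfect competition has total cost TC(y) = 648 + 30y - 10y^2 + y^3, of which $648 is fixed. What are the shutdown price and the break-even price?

Shutdown price = $5; break-even price = $93

Shutdown price = min AVC. AVC = 30 - 10y + y^2, with vertex at y = 5 and minimum $5.
ATC = 648/y + 30 - 10y + y^2. Setting dATC/dy = −648/y^2 − 10 + 2y = 0 gives y = 9 (since 2·9^3 − 10·9^2 = 648).
min ATC = 648/9 + 30 − 10·9 + 9^2 = $93. That is the break-even price.
For $5 ≤ P < $93 the firm produces at a loss; below $5 it shuts down.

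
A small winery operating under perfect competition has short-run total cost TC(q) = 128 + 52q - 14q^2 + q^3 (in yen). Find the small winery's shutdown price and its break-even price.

Shutdown price = ¥3; break-even price = ¥20

AVC = 52 - 14q + q^2; minimized at q = 7, giving min AVC = ¥3. That is the shutdown price.
ATC = 128/q + 52 - 14q + q^2. Setting dATC/dq = −128/q^2 − 14 + 2q = 0 gives q = 8 (since 2·8^3 − 14·8^2 = 128).
min ATC = 128/8 + 52 − 14·8 + 8^2 = ¥20. That is the break-even price.
Between these two prices the firm operates at a loss; above ¥20 it earns a profit.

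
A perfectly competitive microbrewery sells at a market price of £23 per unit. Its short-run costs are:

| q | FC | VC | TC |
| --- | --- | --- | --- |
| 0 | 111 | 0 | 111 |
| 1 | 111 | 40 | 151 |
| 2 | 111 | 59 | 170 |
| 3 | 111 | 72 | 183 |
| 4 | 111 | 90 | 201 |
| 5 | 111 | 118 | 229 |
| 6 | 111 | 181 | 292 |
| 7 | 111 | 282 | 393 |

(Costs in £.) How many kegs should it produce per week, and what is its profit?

Profit at each row (π = 23q − TC): q=0: -111; q=1: -128; q=2: -124; q=3: -114; q=4: -109; q=5: -114; q=6: -154; q=7: -232.
Profit is maximized at q = 4. AVC there is 90/4 = £22.50 ≤ P, so producing beats shutting down (which would give -£111).

q = 4; profit = -£109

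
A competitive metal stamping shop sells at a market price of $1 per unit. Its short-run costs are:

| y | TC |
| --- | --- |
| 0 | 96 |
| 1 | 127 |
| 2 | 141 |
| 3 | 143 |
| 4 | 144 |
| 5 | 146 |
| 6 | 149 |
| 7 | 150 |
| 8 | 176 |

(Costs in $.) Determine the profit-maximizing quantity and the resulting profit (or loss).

y = 0 (shut down); profit = -$96

Tabulate TR − TC: y=0: -96; y=1: -126; y=2: -139; y=3: -140; y=4: -140; y=5: -141; y=6: -143; y=7: -143; y=8: -168.
Profit is highest at y = 0. Equivalently, the lowest AVC in the table is 54/7 ≈ $7.71 at y = 7, and P = $1 falls below it — price never covers variable cost, so the firm shuts down and loses only its fixed cost.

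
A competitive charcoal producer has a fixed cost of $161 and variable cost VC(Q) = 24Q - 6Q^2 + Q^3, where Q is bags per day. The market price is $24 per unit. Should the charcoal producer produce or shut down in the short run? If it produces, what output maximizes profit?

Strip out fixed cost: VC = 24Q - 6Q^2 + Q^3. Then AVC = 24 - 6Q + Q^2 and MC = 24 - 12Q + 3Q^2.
AVC is minimized where dAVC/dQ = -6 + 2Q = 0, at Q = 3; min AVC = 24 - 6·3 + 3^2 = $15.
Since P = $24 ≥ min AVC = $15, price covers variable cost and the firm should produce.
Solving P = MC: -12Q + 3Q^2 = 0 ⇒ Q = 0 or 4. On the upward-sloping branch, Q* = 4.
Check: AVC at Q = 4 is $16 ≤ P, so revenue covers variable cost.
Profit = P·Q − TC = 24·4 − 225 = -$129, a loss, but smaller than the $161 fixed cost the firm would lose by shutting down.

Produce at Q = 4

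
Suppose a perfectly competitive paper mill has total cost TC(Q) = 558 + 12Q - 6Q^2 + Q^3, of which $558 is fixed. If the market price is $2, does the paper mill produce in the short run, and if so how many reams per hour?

Shut down

Variable cost is VC = 12Q - 6Q^2 + Q^3, so AVC = VC/Q = 12 - 6Q + Q^2 and MC = dTC/dQ = 12 - 12Q + 3Q^2.
AVC hits its minimum where MC = AVC, at Q = 3, giving min AVC = 12 - 6·3 + 3^2 = $3.
Since P = $2 < min AVC = $3, price fails to cover variable cost at any output.
Shutting down limits the loss to fixed cost, $558.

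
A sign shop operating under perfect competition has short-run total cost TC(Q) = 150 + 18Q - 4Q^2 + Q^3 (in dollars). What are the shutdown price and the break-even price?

Shutdown price = $14; break-even price = $53

AVC = 18 - 4Q + Q^2; minimized at Q = 2, giving min AVC = $14. That is the shutdown price.
ATC = 150/Q + 18 - 4Q + Q^2. Setting dATC/dQ = −150/Q^2 − 4 + 2Q = 0 gives Q = 5 (since 2·5^3 − 4·5^2 = 150).
min ATC = 150/5 + 18 − 4·5 + 5^2 = $53. That is the break-even price.
For $14 ≤ P < $53 the firm produces at a loss; below $14 it shuts down.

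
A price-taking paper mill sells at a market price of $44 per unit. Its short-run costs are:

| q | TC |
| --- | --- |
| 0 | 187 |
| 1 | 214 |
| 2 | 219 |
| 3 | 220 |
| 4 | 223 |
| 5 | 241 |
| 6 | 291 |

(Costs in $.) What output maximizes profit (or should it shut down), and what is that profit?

q = 5; profit = -$21

Profit at each row (π = 44q − TC): q=0: -187; q=1: -170; q=2: -131; q=3: -88; q=4: -47; q=5: -21; q=6: -27.
Profit is maximized at q = 5. AVC there is 54/5 = $10.80 ≤ P, so producing beats shutting down (which would give -$187).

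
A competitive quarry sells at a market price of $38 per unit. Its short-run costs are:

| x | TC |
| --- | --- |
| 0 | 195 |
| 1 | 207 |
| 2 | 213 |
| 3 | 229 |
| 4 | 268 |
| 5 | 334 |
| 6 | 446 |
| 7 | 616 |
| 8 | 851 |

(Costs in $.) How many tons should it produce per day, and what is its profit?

x = 3; profit = -$115

Compute π = P·x − TC at each output: x=0: -195; x=1: -169; x=2: -137; x=3: -115; x=4: -116; x=5: -144; x=6: -218; x=7: -350; x=8: -547.
Profit is maximized at x = 3. AVC there is 34/3 = $11.33 ≤ P, so producing beats shutting down (which would give -$195).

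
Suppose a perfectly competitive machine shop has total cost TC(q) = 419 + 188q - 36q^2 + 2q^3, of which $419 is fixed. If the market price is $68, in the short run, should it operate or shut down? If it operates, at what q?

Produce at q = 10

Variable cost is VC = 188q - 36q^2 + 2q^3, so AVC = VC/q = 188 - 36q + 2q^2 and MC = dTC/dq = 188 - 72q + 6q^2.
AVC hits its minimum where MC = AVC, at q = 9, giving min AVC = 188 - 36·9 + 2·9^2 = $26.
Since P = $68 ≥ min AVC = $26, price covers variable cost and the firm should produce.
P = MC gives 120 - 72q + 6q^2 = 0, with roots 2 and 10. Take the larger (rising MC): q* = 10.
Check: AVC at q = 10 is $28 ≤ P, so revenue covers variable cost.
Profit = P·q − TC = 68·10 − 699 = -$19, a loss, but smaller than the $419 fixed cost the firm would lose by shutting down.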